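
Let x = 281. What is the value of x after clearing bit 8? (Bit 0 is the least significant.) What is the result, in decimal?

25

x = 00100011001
bit 8 is currently 1; clear it via x & ~(1 << 8) = x & ~256
→ 00000011001 = 25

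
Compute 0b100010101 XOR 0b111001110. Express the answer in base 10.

219

a = 100010101
b = 111001110
XOR → 011011011 = 219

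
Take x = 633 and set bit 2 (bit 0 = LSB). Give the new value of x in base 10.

637

x = 001001111001
bit 2 is currently 0; set it via x | (1 << 2) = x | 4
→ 001001111101 = 637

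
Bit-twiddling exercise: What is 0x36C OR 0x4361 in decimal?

17261

0x36C = 000001101101100
0x4361 = 100001101100001
 OR → 100001101101101 = 17261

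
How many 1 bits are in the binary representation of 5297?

5297 = 1010010110001
Count the 1s: 1 + 1 + 1 + 1 + 1 + 1 = 6

6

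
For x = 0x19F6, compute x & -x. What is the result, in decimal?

x = 1100111110110 = 6646
-x (two's complement) = …0011000001010
AND   = 0000000000010 = 2
(x & -x isolates the lowest set bit of x.)

2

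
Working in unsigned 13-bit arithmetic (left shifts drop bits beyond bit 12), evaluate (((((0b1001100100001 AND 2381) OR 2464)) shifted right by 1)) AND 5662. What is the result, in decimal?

0b1001100100001 = 1001100100001
2381 = 0100101001101
→ AND → 0000100000001 = 257
2464 = 0100110100000
→ OR → 0100110100001 = 2465
→ shifted right by 1 → 0010011010000 = 1232
5662 = 1011000011110
→ AND → 0010000010000 = 1040

1040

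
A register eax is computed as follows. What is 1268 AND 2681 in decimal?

112

1268 = 010011110100
2681 = 101001111001
AND → 000001110000 = 112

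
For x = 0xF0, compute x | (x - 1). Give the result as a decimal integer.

x = 11110000 = 240
x - 1 = 11101111
OR    = 11111111 = 255
(x | (x - 1) sets all bits below the lowest set bit.)

255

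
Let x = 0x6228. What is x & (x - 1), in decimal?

x = 110001000101000 = 25128
x - 1 = 110001000100111
AND   = 110001000100000 = 25120
(x & (x - 1) clears the lowest set bit of x.)

25120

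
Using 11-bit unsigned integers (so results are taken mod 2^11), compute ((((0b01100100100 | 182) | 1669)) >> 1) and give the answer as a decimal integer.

987

0b01100100100 = 01100100100
182 = 00010110110
→ | → 01110110110 = 950
1669 = 11010000101
→ | → 11110110111 = 1975
→ >> 1 → 01111011011 = 987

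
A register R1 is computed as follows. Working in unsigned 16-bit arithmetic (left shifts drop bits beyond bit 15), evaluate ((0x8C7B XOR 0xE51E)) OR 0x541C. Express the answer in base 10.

32125

0x8C7B = 1000110001111011
0xE51E = 1110010100011110
→ XOR → 0110100101100101 = 26981
0x541C = 0101010000011100
→ OR → 0111110101111101 = 32125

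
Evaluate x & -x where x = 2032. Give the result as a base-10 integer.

16

x = 11111110000 = 2032
-x (two's complement) = …00000010000
AND   = 00000010000 = 16
(x & -x isolates the lowest set bit of x.)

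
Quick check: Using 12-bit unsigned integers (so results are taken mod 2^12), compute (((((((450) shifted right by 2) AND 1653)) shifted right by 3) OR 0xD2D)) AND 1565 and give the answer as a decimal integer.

450 = 000111000010
→ shifted right by 2 → 000001110000 = 112
1653 = 011001110101
→ AND → 000001110000 = 112
→ shifted right by 3 → 000000001110 = 14
0xD2D = 110100101101
→ OR → 110100101111 = 3375
1565 = 011000011101
→ AND → 010000001101 = 1037

1037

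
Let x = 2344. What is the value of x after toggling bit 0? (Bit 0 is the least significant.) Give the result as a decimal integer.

x = 0100100101000
bit 0 is currently 0; toggle it via x ^ (1 << 0) = x ^ 1
→ 0100100101001 = 2345

2345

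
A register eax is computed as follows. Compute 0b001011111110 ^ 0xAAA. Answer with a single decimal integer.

a = 001011111110
0xAAA = 101010101010
XOR → 100001010100 = 2132

2132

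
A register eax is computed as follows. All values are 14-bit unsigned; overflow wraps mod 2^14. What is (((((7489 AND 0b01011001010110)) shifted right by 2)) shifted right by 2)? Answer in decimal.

7489 = 01110101000001
0b01011001010110 = 01011001010110
→ AND → 01010001000000 = 5184
→ shifted right by 2 → 00010100010000 = 1296
→ shifted right by 2 → 00000101000100 = 324

324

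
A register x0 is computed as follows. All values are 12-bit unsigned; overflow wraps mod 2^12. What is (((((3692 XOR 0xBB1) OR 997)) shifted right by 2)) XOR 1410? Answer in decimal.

1149

3692 = 111001101100
0xBB1 = 101110110001
→ XOR → 010111011101 = 1501
997 = 001111100101
→ OR → 011111111101 = 2045
→ shifted right by 2 → 000111111111 = 511
1410 = 010110000010
→ XOR → 010001111101 = 1149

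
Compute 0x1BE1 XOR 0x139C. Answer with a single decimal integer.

0x1BE1 = 1101111100001
0x139C = 1001110011100
XOR → 0100001111101 = 2173

2173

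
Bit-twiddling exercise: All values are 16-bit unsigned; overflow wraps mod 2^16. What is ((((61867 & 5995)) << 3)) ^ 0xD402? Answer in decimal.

61867 = 1111000110101011
5995 = 0001011101101011
→ & → 0001000100101011 = 4395
→ << 3 (mod 2^16) → 1000100101011000 = 35160
0xD402 = 1101010000000010
→ ^ → 0101110101011010 = 23898

23898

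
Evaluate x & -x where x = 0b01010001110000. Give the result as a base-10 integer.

16

x = 1010001110000 = 5232
-x (two's complement) = …0101110010000
AND   = 0000000010000 = 16
(x & -x isolates the lowest set bit of x.)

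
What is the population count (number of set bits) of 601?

601 = 1001011001
Count the 1s: 1 + 1 + 1 + 1 + 1 = 5

5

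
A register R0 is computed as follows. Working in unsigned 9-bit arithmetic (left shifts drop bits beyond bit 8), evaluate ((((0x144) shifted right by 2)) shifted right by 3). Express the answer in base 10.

0x144 = 101000100
→ shifted right by 2 → 001010001 = 81
→ shifted right by 3 → 000001010 = 10

10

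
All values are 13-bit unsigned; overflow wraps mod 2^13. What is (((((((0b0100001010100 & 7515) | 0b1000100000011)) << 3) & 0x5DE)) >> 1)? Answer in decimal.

0b0100001010100 = 0100001010100
7515 = 1110101011011
→ & → 0100001010000 = 2128
0b1000100000011 = 1000100000011
→ | → 1100101010011 = 6483
→ << 3 (mod 2^13) → 0101010011000 = 2712
0x5DE = 0010111011110
→ & → 0000010011000 = 152
→ >> 1 → 0000001001100 = 76

76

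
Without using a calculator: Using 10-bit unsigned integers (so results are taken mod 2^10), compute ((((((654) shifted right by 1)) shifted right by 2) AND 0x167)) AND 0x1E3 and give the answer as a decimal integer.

65

654 = 1010001110
→ shifted right by 1 → 0101000111 = 327
→ shifted right by 2 → 0001010001 = 81
0x167 = 0101100111
→ AND → 0001000001 = 65
0x1E3 = 0111100011
→ AND → 0001000001 = 65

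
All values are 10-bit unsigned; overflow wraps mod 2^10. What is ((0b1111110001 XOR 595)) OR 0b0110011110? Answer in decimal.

0b1111110001 = 1111110001
595 = 1001010011
→ XOR → 0110100010 = 418
0b0110011110 = 0110011110
→ OR → 0110111110 = 446

446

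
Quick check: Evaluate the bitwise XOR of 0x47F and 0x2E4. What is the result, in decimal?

1691

0x47F = 10001111111
0x2E4 = 01011100100
XOR → 11010011011 = 1691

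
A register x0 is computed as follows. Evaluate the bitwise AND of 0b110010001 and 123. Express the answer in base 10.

a = 110010001
123 = 001111011
AND → 000010001 = 17

17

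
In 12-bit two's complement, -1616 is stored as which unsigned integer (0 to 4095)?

2480

1616 in 12 bits: 011001010000
Invert: 100110101111
Add 1:  100110110000 = 2480
(Check: 2^12 - 1616 = 4096 - 1616 = 2480.)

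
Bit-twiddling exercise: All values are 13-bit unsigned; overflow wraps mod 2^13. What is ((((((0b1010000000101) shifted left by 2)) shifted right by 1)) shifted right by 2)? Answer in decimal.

514

0b1010000000101 = 1010000000101
→ shifted left by 2 (mod 2^13) → 1000000010100 = 4116
→ shifted right by 1 → 0100000001010 = 2058
→ shifted right by 2 → 0001000000010 = 514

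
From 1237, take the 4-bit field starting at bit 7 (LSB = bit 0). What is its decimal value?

v = 10011010101
Shift right by 7: 1001
Mask low 4 bits: 1001 = 9

9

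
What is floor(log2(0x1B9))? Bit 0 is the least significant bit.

8

0x1B9 = 110111001
The topmost 1 is at position 8 (since 2^8 = 256 ≤ 441 < 512).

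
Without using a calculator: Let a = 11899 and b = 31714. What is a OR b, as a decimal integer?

11899 = 010111001111011
31714 = 111101111100010
 OR → 111111111111011 = 32763

32763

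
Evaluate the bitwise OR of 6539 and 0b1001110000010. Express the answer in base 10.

6539 = 1100110001011
b = 1001110000010
 OR → 1101110001011 = 7051

7051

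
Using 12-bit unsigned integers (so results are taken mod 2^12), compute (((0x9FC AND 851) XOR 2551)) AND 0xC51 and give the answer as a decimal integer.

2049

0x9FC = 100111111100
851 = 001101010011
→ AND → 000101010000 = 336
2551 = 100111110111
→ XOR → 100010100111 = 2215
0xC51 = 110001010001
→ AND → 100000000001 = 2049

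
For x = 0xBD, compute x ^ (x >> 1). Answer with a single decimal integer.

x = 10111101 = 189
x>>1 = 01011110
XOR  = 11100011 = 227
(x ^ (x >> 1) gives the standard binary-reflected Gray code of x.)

227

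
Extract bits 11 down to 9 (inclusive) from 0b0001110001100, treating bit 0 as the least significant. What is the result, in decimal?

1

v = 0001110001100
Shift right by 9: 0001
Mask low 3 bits: 001 = 1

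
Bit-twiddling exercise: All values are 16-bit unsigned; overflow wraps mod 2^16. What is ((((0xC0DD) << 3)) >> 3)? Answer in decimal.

221

0xC0DD = 1100000011011101
→ << 3 (mod 2^16) → 0000011011101000 = 1768
→ >> 3 → 0000000011011101 = 221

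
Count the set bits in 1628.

1628 = 11001011100
Count the 1s: 1 + 1 + 1 + 1 + 1 + 1 = 6

6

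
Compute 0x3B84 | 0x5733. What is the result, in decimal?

32695

0x3B84 = 011101110000100
0x5733 = 101011100110011
 OR → 111111110110111 = 32695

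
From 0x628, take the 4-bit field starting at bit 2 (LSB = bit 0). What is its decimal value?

v = 11000101000
Shift right by 2: 110001010
Mask low 4 bits: 1010 = 10

10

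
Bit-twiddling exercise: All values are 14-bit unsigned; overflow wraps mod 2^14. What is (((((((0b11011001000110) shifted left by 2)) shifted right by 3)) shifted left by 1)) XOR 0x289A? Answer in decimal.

0b11011001000110 = 11011001000110
→ shifted left by 2 (mod 2^14) → 01100100011000 = 6424
→ shifted right by 3 → 00001100100011 = 803
→ shifted left by 1 (mod 2^14) → 00011001000110 = 1606
0x289A = 10100010011010
→ XOR → 10111011011100 = 11996

11996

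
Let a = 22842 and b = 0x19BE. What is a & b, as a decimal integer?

22842 = 101100100111010
0x19BE = 001100110111110
AND → 001100100111010 = 6458

6458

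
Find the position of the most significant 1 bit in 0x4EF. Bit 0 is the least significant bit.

10

0x4EF = 10011101111
The topmost 1 is at position 10 (since 2^10 = 1024 ≤ 1263 < 2048).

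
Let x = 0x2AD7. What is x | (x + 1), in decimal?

10975

x = 10101011010111 = 10967
x + 1 = 10101011011000
OR    = 10101011011111 = 10975
(x | (x + 1) sets the lowest cleared bit.)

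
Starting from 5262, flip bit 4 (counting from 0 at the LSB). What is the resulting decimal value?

5278

x = 1010010001110
bit 4 is currently 0; toggle it via x ^ (1 << 4) = x ^ 16
→ 1010010011110 = 5278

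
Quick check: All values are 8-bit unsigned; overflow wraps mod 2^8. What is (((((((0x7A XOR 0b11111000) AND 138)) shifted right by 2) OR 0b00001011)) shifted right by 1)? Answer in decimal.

21

0x7A = 01111010
0b11111000 = 11111000
→ XOR → 10000010 = 130
138 = 10001010
→ AND → 10000010 = 130
→ shifted right by 2 → 00100000 = 32
0b00001011 = 00001011
→ OR → 00101011 = 43
→ shifted right by 1 → 00010101 = 21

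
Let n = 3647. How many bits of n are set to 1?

3647 = 111000111111
Count the 1s: 1 + 1 + 1 + 1 + 1 + 1 + 1 + 1 + 1 = 9

9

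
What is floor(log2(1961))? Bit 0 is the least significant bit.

10

1961 = 11110101001
The topmost 1 is at position 10 (since 2^10 = 1024 ≤ 1961 < 2048).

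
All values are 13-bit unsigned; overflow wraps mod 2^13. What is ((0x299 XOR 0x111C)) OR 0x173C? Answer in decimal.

0x299 = 0001010011001
0x111C = 1000100011100
→ XOR → 1001110000101 = 4997
0x173C = 1011100111100
→ OR → 1011110111101 = 6077

6077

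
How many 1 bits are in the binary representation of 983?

8

983 = 1111010111
Count the 1s: 1 + 1 + 1 + 1 + 1 + 1 + 1 + 1 = 8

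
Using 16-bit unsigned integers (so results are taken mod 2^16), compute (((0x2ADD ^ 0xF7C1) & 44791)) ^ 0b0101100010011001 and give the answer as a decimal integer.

54413

0x2ADD = 0010101011011101
0xF7C1 = 1111011111000001
→ ^ → 1101110100011100 = 56604
44791 = 1010111011110111
→ & → 1000110000010100 = 35860
0b0101100010011001 = 0101100010011001
→ ^ → 1101010010001101 = 54413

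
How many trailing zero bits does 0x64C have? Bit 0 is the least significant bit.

0x64C = 11001001100
Trailing zeros: 2, so the lowest set bit is bit 2 (value 4).

2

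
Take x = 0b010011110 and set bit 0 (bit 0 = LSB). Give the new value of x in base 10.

159

x = 010011110
bit 0 is currently 0; set it via x | (1 << 0) = x | 1
→ 010011111 = 159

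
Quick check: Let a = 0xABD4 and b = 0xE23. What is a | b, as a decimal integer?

45047

0xABD4 = 1010101111010100
0xE23 = 0000111000100011
 OR → 1010111111110111 = 45047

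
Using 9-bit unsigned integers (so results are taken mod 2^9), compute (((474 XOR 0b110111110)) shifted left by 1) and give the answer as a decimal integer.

474 = 111011010
0b110111110 = 110111110
→ XOR → 001100100 = 100
→ shifted left by 1 (mod 2^9) → 011001000 = 200

200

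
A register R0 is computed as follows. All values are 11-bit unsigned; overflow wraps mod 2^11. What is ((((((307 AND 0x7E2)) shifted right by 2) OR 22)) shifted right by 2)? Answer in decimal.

23

307 = 00100110011
0x7E2 = 11111100010
→ AND → 00100100010 = 290
→ shifted right by 2 → 00001001000 = 72
22 = 00000010110
→ OR → 00001011110 = 94
→ shifted right by 2 → 00000010111 = 23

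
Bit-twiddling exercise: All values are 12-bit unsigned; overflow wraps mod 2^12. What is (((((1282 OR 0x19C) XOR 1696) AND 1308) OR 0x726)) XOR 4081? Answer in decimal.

1282 = 010100000010
0x19C = 000110011100
→ OR → 010110011110 = 1438
1696 = 011010100000
→ XOR → 001100111110 = 830
1308 = 010100011100
→ AND → 000100011100 = 284
0x726 = 011100100110
→ OR → 011100111110 = 1854
4081 = 111111110001
→ XOR → 100011001111 = 2255

2255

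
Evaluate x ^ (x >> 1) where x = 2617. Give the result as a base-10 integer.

3877

x = 101000111001 = 2617
x>>1 = 010100011100
XOR  = 111100100101 = 3877
(x ^ (x >> 1) gives the standard binary-reflected Gray code of x.)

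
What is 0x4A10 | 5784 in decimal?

0x4A10 = 100101000010000
5784 = 001011010011000
 OR → 101111010011000 = 24216

24216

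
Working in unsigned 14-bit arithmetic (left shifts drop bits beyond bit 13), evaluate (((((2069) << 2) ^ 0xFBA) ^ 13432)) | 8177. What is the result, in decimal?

8183

2069 = 00100000010101
→ << 2 (mod 2^14) → 10000001010100 = 8276
0xFBA = 00111110111010
→ ^ → 10111111101110 = 12270
13432 = 11010001111000
→ ^ → 01101110010110 = 7062
8177 = 01111111110001
→ | → 01111111110111 = 8183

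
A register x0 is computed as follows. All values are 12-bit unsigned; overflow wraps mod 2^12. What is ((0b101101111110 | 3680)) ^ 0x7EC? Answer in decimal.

0b101101111110 = 101101111110
3680 = 111001100000
→ | → 111101111110 = 3966
0x7EC = 011111101100
→ ^ → 100010010010 = 2194

2194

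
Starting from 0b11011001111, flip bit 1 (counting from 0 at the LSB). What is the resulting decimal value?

x = 11011001111
bit 1 is currently 1; toggle it via x ^ (1 << 1) = x ^ 2
→ 11011001101 = 1741

1741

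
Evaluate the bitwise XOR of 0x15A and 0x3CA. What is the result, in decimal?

656

0x15A = 0101011010
0x3CA = 1111001010
XOR → 1010010000 = 656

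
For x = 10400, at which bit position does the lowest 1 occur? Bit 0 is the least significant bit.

10400 = 10100010100000
Trailing zeros: 5, so the lowest set bit is bit 5 (value 32).

5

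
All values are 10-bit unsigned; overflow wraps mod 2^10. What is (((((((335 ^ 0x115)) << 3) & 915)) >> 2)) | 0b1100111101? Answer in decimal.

335 = 0101001111
0x115 = 0100010101
→ ^ → 0001011010 = 90
→ << 3 (mod 2^10) → 1011010000 = 720
915 = 1110010011
→ & → 1010010000 = 656
→ >> 2 → 0010100100 = 164
0b1100111101 = 1100111101
→ | → 1110111101 = 957

957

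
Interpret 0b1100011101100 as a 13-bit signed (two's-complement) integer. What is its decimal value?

pattern = 1100011101100 (MSB is 1 ⇒ negative)
Invert: 0011100010011, add 1 → 0011100010100 = 1812, so the value is -1812.
(Equivalently: 6380 - 2^13 = 6380 - 8192 = -1812.)

-1812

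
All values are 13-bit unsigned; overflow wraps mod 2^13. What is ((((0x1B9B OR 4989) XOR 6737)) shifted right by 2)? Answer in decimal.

107

0x1B9B = 1101110011011
4989 = 1001101111101
→ OR → 1101111111111 = 7167
6737 = 1101001010001
→ XOR → 0000110101110 = 430
→ shifted right by 2 → 0000001101011 = 107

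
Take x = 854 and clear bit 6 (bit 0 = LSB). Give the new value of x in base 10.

x = 01101010110
bit 6 is currently 1; clear it via x & ~(1 << 6) = x & ~64
→ 01100010110 = 790

790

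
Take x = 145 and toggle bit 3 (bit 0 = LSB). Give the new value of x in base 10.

x = 010010001
bit 3 is currently 0; toggle it via x ^ (1 << 3) = x ^ 8
→ 010011001 = 153

153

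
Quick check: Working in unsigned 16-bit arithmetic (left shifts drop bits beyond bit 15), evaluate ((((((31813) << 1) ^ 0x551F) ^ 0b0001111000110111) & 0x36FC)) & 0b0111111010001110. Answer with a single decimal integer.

31813 = 0111110001000101
→ << 1 (mod 2^16) → 1111100010001010 = 63626
0x551F = 0101010100011111
→ ^ → 1010110110010101 = 44437
0b0001111000110111 = 0001111000110111
→ ^ → 1011001110100010 = 45986
0x36FC = 0011011011111100
→ & → 0011001010100000 = 12960
0b0111111010001110 = 0111111010001110
→ & → 0011001010000000 = 12928

12928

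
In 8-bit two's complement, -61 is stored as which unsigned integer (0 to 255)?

195

61 in 8 bits: 00111101
Invert: 11000010
Add 1:  11000011 = 195
(Check: 2^8 - 61 = 256 - 61 = 195.)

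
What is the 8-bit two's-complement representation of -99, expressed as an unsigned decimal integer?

157

99 in 8 bits: 01100011
Invert: 10011100
Add 1:  10011101 = 157
(Check: 2^8 - 99 = 256 - 99 = 157.)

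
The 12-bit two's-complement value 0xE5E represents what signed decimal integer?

-418

pattern = 111001011110 (MSB is 1 ⇒ negative)
Invert: 000110100001, add 1 → 000110100010 = 418, so the value is -418.
(Equivalently: 3678 - 2^12 = 3678 - 4096 = -418.)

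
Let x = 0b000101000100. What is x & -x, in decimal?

4

x = 101000100 = 324
-x (two's complement) = …010111100
AND   = 000000100 = 4
(x & -x isolates the lowest set bit of x.)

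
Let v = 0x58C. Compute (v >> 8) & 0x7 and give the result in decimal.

v = 10110001100
Shift right by 8: 101
Mask low 3 bits: 101 = 5

5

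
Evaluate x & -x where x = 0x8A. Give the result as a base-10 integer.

x = 10001010 = 138
-x (two's complement) = …01110110
AND   = 00000010 = 2
(x & -x isolates the lowest set bit of x.)

2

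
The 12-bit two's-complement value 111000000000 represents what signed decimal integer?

-512

pattern = 111000000000 (MSB is 1 ⇒ negative)
Invert: 000111111111, add 1 → 001000000000 = 512, so the value is -512.
(Equivalently: 3584 - 2^12 = 3584 - 4096 = -512.)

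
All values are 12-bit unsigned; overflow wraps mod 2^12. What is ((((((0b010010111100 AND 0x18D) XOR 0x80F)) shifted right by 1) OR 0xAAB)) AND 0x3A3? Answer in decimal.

0b010010111100 = 010010111100
0x18D = 000110001101
→ AND → 000010001100 = 140
0x80F = 100000001111
→ XOR → 100010000011 = 2179
→ shifted right by 1 → 010001000001 = 1089
0xAAB = 101010101011
→ OR → 111011101011 = 3819
0x3A3 = 001110100011
→ AND → 001010100011 = 675

675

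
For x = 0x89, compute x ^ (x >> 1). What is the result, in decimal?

205

x = 10001001 = 137
x>>1 = 01000100
XOR  = 11001101 = 205
(x ^ (x >> 1) gives the standard binary-reflected Gray code of x.)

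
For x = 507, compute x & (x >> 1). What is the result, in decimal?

x = 111111011 = 507
x>>1 = 011111101
AND  = 011111001 = 249
(x & (x >> 1) has a 1 wherever x has two consecutive 1 bits.)

249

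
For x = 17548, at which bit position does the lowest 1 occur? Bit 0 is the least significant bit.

17548 = 100010010001100
Trailing zeros: 2, so the lowest set bit is bit 2 (value 4).

2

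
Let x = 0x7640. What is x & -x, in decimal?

64

x = 111011001000000 = 30272
-x (two's complement) = …000100111000000
AND   = 000000001000000 = 64
(x & -x isolates the lowest set bit of x.)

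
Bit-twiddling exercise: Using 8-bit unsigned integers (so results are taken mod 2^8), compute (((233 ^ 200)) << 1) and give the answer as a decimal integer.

66

233 = 11101001
200 = 11001000
→ ^ → 00100001 = 33
→ << 1 (mod 2^8) → 01000010 = 66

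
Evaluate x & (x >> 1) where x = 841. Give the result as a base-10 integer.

256

x = 1101001001 = 841
x>>1 = 0110100100
AND  = 0100000000 = 256
(x & (x >> 1) has a 1 wherever x has two consecutive 1 bits.)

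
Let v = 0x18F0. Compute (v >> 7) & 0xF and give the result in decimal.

v = 1100011110000
Shift right by 7: 110001
Mask low 4 bits: 0001 = 1

1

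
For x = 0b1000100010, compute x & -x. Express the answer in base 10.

x = 1000100010 = 546
-x (two's complement) = …0111011110
AND   = 0000000010 = 2
(x & -x isolates the lowest set bit of x.)

2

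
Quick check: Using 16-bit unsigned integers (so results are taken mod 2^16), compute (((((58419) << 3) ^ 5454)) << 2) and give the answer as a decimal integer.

58419 = 1110010000110011
→ << 3 (mod 2^16) → 0010000110011000 = 8600
5454 = 0001010101001110
→ ^ → 0011010011010110 = 13526
→ << 2 (mod 2^16) → 1101001101011000 = 54104

54104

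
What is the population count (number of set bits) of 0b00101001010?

4

n = 101001010
Count the 1s: 1 + 1 + 1 + 1 = 4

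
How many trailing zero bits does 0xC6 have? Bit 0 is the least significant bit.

0xC6 = 11000110
Trailing zeros: 1, so the lowest set bit is bit 1 (value 2).

1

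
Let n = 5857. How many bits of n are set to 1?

5857 = 1011011100001
Count the 1s: 1 + 1 + 1 + 1 + 1 + 1 + 1 = 7

7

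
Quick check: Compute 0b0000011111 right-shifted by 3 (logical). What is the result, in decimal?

x = 11111
shift right by 3 → 00011 = 3
(equivalently, floor(31 / 8))

3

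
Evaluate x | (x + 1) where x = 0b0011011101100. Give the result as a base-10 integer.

x = 11011101100 = 1772
x + 1 = 11011101101
OR    = 11011101101 = 1773
(x | (x + 1) sets the lowest cleared bit.)

1773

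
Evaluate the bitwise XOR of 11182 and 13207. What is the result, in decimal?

11182 = 10101110101110
13207 = 11001110010111
XOR → 01100000111001 = 6201

6201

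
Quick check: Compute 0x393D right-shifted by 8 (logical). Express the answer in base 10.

57

0x393D = 11100100111101
shift right by 8 → 00000000111001 = 57
(equivalently, floor(14653 / 256))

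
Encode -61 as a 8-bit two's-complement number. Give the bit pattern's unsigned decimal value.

61 in 8 bits: 00111101
Invert: 11000010
Add 1:  11000011 = 195
(Check: 2^8 - 61 = 256 - 61 = 195.)

195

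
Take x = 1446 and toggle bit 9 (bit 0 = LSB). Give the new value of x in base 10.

1958

x = 010110100110
bit 9 is currently 0; toggle it via x ^ (1 << 9) = x ^ 512
→ 011110100110 = 1958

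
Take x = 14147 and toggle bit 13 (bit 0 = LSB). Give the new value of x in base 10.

x = 11011101000011
bit 13 is currently 1; toggle it via x ^ (1 << 13) = x ^ 8192
→ 01011101000011 = 5955

5955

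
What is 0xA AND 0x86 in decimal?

2

0xA = 00001010
0x86 = 10000110
AND → 00000010 = 2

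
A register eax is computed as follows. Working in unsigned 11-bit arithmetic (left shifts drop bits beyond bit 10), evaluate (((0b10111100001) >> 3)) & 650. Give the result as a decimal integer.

136

0b10111100001 = 10111100001
→ >> 3 → 00010111100 = 188
650 = 01010001010
→ & → 00010001000 = 136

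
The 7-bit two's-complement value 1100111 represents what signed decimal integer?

pattern = 1100111 (MSB is 1 ⇒ negative)
Invert: 0011000, add 1 → 0011001 = 25, so the value is -25.
(Equivalently: 103 - 2^7 = 103 - 128 = -25.)

-25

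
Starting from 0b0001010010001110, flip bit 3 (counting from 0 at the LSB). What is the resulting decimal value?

5254

x = 0001010010001110
bit 3 is currently 1; toggle it via x ^ (1 << 3) = x ^ 8
→ 0001010010000110 = 5254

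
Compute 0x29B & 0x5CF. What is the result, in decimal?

0x29B = 01010011011
0x5CF = 10111001111
AND → 00010001011 = 139

139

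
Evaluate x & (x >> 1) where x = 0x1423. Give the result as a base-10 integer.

x = 1010000100011 = 5155
x>>1 = 0101000010001
AND  = 0000000000001 = 1
(x & (x >> 1) has a 1 wherever x has two consecutive 1 bits.)

1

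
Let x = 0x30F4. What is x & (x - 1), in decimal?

12528

x = 11000011110100 = 12532
x - 1 = 11000011110011
AND   = 11000011110000 = 12528
(x & (x - 1) clears the lowest set bit of x.)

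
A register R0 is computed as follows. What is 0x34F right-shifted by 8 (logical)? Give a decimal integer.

3

0x34F = 1101001111
shift right by 8 → 0000000011 = 3
(equivalently, floor(847 / 256))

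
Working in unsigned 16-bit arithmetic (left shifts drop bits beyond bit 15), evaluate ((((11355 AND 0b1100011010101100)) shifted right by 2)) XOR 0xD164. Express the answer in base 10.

11355 = 0010110001011011
0b1100011010101100 = 1100011010101100
→ AND → 0000010000001000 = 1032
→ shifted right by 2 → 0000000100000010 = 258
0xD164 = 1101000101100100
→ XOR → 1101000001100110 = 53350

53350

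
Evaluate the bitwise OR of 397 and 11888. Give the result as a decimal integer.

397 = 00000110001101
11888 = 10111001110000
 OR → 10111111111101 = 12285

12285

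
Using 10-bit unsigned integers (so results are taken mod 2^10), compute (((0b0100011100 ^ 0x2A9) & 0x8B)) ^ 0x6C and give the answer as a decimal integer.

237

0b0100011100 = 0100011100
0x2A9 = 1010101001
→ ^ → 1110110101 = 949
0x8B = 0010001011
→ & → 0010000001 = 129
0x6C = 0001101100
→ ^ → 0011101101 = 237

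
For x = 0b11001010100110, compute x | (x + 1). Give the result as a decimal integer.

12967

x = 11001010100110 = 12966
x + 1 = 11001010100111
OR    = 11001010100111 = 12967
(x | (x + 1) sets the lowest cleared bit.)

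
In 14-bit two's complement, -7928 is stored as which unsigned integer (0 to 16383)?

8456

7928 in 14 bits: 01111011111000
Invert: 10000100000111
Add 1:  10000100001000 = 8456
(Check: 2^14 - 7928 = 16384 - 7928 = 8456.)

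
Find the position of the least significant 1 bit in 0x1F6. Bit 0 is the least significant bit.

1

0x1F6 = 111110110
Trailing zeros: 1, so the lowest set bit is bit 1 (value 2).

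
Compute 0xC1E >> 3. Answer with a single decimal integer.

387

0xC1E = 110000011110
shift right by 3 → 000110000011 = 387
(equivalently, floor(3102 / 8))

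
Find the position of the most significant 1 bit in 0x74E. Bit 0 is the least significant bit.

10

0x74E = 11101001110
The topmost 1 is at position 10 (since 2^10 = 1024 ≤ 1870 < 2048).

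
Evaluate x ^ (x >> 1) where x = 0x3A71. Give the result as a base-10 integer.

x = 11101001110001 = 14961
x>>1 = 01110100111000
XOR  = 10011101001001 = 10057
(x ^ (x >> 1) gives the standard binary-reflected Gray code of x.)

10057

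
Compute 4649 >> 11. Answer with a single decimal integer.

4649 = 1001000101001
shift right by 11 → 0000000000010 = 2
(equivalently, floor(4649 / 2048))

2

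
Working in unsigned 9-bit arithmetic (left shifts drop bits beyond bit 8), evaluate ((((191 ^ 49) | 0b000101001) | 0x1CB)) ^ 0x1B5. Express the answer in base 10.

90

191 = 010111111
49 = 000110001
→ ^ → 010001110 = 142
0b000101001 = 000101001
→ | → 010101111 = 175
0x1CB = 111001011
→ | → 111101111 = 495
0x1B5 = 110110101
→ ^ → 001011010 = 90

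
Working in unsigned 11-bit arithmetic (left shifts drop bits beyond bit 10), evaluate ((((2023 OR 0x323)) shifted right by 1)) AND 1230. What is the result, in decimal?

194

2023 = 11111100111
0x323 = 01100100011
→ OR → 11111100111 = 2023
→ shifted right by 1 → 01111110011 = 1011
1230 = 10011001110
→ AND → 00011000010 = 194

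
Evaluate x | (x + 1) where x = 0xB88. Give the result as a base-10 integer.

x = 101110001000 = 2952
x + 1 = 101110001001
OR    = 101110001001 = 2953
(x | (x + 1) sets the lowest cleared bit.)

2953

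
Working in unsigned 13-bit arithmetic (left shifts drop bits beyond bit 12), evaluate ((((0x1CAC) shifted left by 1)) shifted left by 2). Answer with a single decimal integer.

1376

0x1CAC = 1110010101100
→ shifted left by 1 (mod 2^13) → 1100101011000 = 6488
→ shifted left by 2 (mod 2^13) → 0010101100000 = 1376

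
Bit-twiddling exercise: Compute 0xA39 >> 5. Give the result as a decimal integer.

0xA39 = 101000111001
shift right by 5 → 000001010001 = 81
(equivalently, floor(2617 / 32))

81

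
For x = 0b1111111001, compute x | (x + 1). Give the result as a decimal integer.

1019

x = 1111111001 = 1017
x + 1 = 1111111010
OR    = 1111111011 = 1019
(x | (x + 1) sets the lowest cleared bit.)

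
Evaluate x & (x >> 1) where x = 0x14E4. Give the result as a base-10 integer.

96

x = 1010011100100 = 5348
x>>1 = 0101001110010
AND  = 0000001100000 = 96
(x & (x >> 1) has a 1 wherever x has two consecutive 1 bits.)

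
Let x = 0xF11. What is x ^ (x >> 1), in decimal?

x = 111100010001 = 3857
x>>1 = 011110001000
XOR  = 100010011001 = 2201
(x ^ (x >> 1) gives the standard binary-reflected Gray code of x.)

2201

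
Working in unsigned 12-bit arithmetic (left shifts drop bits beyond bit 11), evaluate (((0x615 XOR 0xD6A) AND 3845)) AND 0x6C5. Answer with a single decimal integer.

517

0x615 = 011000010101
0xD6A = 110101101010
→ XOR → 101101111111 = 2943
3845 = 111100000101
→ AND → 101100000101 = 2821
0x6C5 = 011011000101
→ AND → 001000000101 = 517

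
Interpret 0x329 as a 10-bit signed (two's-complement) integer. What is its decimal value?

pattern = 1100101001 (MSB is 1 ⇒ negative)
Invert: 0011010110, add 1 → 0011010111 = 215, so the value is -215.
(Equivalently: 809 - 2^10 = 809 - 1024 = -215.)

-215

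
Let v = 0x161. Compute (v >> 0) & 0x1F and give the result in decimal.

1

v = 101100001
Shift right by 0: 101100001
Mask low 5 bits: 00001 = 1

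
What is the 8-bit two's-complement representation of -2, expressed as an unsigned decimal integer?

254

2 in 8 bits: 00000010
Invert: 11111101
Add 1:  11111110 = 254
(Check: 2^8 - 2 = 256 - 2 = 254.)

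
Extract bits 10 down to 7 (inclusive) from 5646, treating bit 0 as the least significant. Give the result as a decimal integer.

12

v = 1011000001110
Shift right by 7: 101100
Mask low 4 bits: 1100 = 12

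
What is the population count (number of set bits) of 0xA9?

0xA9 = 10101001
Count the 1s: 1 + 1 + 1 + 1 = 4

4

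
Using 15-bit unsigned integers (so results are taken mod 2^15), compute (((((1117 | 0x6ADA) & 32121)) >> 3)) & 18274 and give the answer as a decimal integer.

1282

1117 = 000010001011101
0x6ADA = 110101011011010
→ | → 110111011011111 = 28383
32121 = 111110101111001
→ & → 110110001011001 = 27737
→ >> 3 → 000110110001011 = 3467
18274 = 100011101100010
→ & → 000010100000010 = 1282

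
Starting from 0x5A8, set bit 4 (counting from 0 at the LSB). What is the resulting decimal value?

x = 10110101000
bit 4 is currently 0; set it via x | (1 << 4) = x | 16
→ 10110111000 = 1464

1464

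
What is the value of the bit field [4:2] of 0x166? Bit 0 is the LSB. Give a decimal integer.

v = 101100110
Shift right by 2: 1011001
Mask low 3 bits: 001 = 1

1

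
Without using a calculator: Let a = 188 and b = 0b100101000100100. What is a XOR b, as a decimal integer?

188 = 000000010111100
b = 100101000100100
XOR → 100101010011000 = 19096

19096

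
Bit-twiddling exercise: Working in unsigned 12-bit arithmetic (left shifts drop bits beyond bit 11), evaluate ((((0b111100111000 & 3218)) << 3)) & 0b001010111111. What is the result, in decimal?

128

0b111100111000 = 111100111000
3218 = 110010010010
→ & → 110000010000 = 3088
→ << 3 (mod 2^12) → 000010000000 = 128
0b001010111111 = 001010111111
→ & → 000010000000 = 128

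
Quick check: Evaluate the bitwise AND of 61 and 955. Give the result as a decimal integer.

57

61 = 0000111101
955 = 1110111011
AND → 0000111001 = 57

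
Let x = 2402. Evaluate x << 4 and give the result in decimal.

2402 = 0000100101100010
shift left by 4 → 1001011000100000 = 38432
(equivalently, 2402 × 2^4 = 2402 × 16)

38432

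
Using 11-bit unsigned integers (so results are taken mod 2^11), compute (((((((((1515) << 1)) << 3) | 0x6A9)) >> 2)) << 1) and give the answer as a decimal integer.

860

1515 = 10111101011
→ << 1 (mod 2^11) → 01111010110 = 982
→ << 3 (mod 2^11) → 11010110000 = 1712
0x6A9 = 11010101001
→ | → 11010111001 = 1721
→ >> 2 → 00110101110 = 430
→ << 1 (mod 2^11) → 01101011100 = 860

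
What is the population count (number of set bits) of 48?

48 = 110000
Count the 1s: 1 + 1 = 2

2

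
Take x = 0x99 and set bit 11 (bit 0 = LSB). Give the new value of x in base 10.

2201

x = 00000010011001
bit 11 is currently 0; set it via x | (1 << 11) = x | 2048
→ 00100010011001 = 2201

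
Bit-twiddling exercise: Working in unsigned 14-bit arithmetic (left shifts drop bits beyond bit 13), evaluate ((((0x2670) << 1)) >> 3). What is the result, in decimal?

0x2670 = 10011001110000
→ << 1 (mod 2^14) → 00110011100000 = 3296
→ >> 3 → 00000110011100 = 412

412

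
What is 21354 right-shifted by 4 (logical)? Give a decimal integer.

21354 = 101001101101010
shift right by 4 → 000010100110110 = 1334
(equivalently, floor(21354 / 16))

1334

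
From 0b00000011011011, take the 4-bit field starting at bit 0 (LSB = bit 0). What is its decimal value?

v = 00000011011011
Shift right by 0: 00000011011011
Mask low 4 bits: 1011 = 11

11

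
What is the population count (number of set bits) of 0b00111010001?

n = 111010001
Count the 1s: 1 + 1 + 1 + 1 + 1 = 5

5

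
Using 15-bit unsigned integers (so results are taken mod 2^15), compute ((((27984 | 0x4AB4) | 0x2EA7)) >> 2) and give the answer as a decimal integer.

27984 = 110110101010000
0x4AB4 = 100101010110100
→ | → 110111111110100 = 28660
0x2EA7 = 010111010100111
→ | → 110111111110111 = 28663
→ >> 2 → 001101111111101 = 7165

7165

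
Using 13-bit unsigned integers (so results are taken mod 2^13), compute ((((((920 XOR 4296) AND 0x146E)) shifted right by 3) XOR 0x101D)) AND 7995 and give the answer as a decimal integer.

4625

920 = 0001110011000
4296 = 1000011001000
→ XOR → 1001101010000 = 4944
0x146E = 1010001101110
→ AND → 1000001000000 = 4160
→ shifted right by 3 → 0001000001000 = 520
0x101D = 1000000011101
→ XOR → 1001000010101 = 4629
7995 = 1111100111011
→ AND → 1001000010001 = 4625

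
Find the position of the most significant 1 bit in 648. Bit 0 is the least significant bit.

648 = 1010001000
The topmost 1 is at position 9 (since 2^9 = 512 ≤ 648 < 1024).

9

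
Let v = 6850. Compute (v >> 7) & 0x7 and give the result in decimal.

v = 1101011000010
Shift right by 7: 110101
Mask low 3 bits: 101 = 5

5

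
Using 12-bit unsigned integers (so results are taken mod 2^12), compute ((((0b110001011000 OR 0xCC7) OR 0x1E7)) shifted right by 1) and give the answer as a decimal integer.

1791

0b110001011000 = 110001011000
0xCC7 = 110011000111
→ OR → 110011011111 = 3295
0x1E7 = 000111100111
→ OR → 110111111111 = 3583
→ shifted right by 1 → 011011111111 = 1791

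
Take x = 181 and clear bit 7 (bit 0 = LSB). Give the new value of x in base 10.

53

x = 0010110101
bit 7 is currently 1; clear it via x & ~(1 << 7) = x & ~128
→ 0000110101 = 53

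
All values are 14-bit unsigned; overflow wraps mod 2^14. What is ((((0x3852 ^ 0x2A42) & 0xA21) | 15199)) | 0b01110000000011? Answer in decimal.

16223

0x3852 = 11100001010010
0x2A42 = 10101001000010
→ ^ → 01001000010000 = 4624
0xA21 = 00101000100001
→ & → 00001000000000 = 512
15199 = 11101101011111
→ | → 11101101011111 = 15199
0b01110000000011 = 01110000000011
→ | → 11111101011111 = 16223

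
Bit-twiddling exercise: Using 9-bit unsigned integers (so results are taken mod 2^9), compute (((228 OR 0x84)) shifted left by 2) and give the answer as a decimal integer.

228 = 011100100
0x84 = 010000100
→ OR → 011100100 = 228
→ shifted left by 2 (mod 2^9) → 110010000 = 400

400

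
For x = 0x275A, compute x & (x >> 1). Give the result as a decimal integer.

776

x = 10011101011010 = 10074
x>>1 = 01001110101101
AND  = 00001100001000 = 776
(x & (x >> 1) has a 1 wherever x has two consecutive 1 bits.)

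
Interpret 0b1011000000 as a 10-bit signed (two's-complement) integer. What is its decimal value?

pattern = 1011000000 (MSB is 1 ⇒ negative)
Invert: 0100111111, add 1 → 0101000000 = 320, so the value is -320.
(Equivalently: 704 - 2^10 = 704 - 1024 = -320.)

-320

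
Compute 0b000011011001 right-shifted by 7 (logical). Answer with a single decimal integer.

x = 11011001
shift right by 7 → 00000001 = 1
(equivalently, floor(217 / 128))

1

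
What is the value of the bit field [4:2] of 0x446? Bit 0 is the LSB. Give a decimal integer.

v = 10001000110
Shift right by 2: 100010001
Mask low 3 bits: 001 = 1

1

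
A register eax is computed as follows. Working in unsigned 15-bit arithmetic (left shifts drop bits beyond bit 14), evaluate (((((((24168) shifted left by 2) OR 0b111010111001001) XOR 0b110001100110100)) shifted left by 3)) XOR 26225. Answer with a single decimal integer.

24168 = 101111001101000
→ shifted left by 2 (mod 2^15) → 111100110100000 = 31136
0b111010111001001 = 111010111001001
→ OR → 111110111101001 = 32233
0b110001100110100 = 110001100110100
→ XOR → 001111011011101 = 7901
→ shifted left by 3 (mod 2^15) → 111011011101000 = 30440
26225 = 110011001110001
→ XOR → 001000010011001 = 4249

4249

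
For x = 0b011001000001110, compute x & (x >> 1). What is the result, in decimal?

4102

x = 11001000001110 = 12814
x>>1 = 01100100000111
AND  = 01000000000110 = 4102
(x & (x >> 1) has a 1 wherever x has two consecutive 1 bits.)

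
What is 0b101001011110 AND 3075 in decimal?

2050

a = 101001011110
3075 = 110000000011
AND → 100000000010 = 2050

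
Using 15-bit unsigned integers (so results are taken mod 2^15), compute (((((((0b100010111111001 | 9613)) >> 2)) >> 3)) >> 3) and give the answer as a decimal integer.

101

0b100010111111001 = 100010111111001
9613 = 010010110001101
→ | → 110010111111101 = 26109
→ >> 2 → 001100101111111 = 6527
→ >> 3 → 000001100101111 = 815
→ >> 3 → 000000001100101 = 101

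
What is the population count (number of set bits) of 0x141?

0x141 = 101000001
Count the 1s: 1 + 1 + 1 = 3

3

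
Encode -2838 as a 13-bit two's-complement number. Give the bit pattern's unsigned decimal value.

2838 in 13 bits: 0101100010110
Invert: 1010011101001
Add 1:  1010011101010 = 5354
(Check: 2^13 - 2838 = 8192 - 2838 = 5354.)

5354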